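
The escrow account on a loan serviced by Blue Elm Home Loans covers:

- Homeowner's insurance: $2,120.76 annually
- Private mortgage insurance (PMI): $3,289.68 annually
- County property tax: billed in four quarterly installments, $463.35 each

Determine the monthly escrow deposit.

Homeowner's insurance: $2,120.76
Private mortgage insurance (PMI): $3,289.68
County property tax: $463.35 × 4 = $1,853.40
Combined annual = $7,263.84
Monthly = $7,263.84 / 12 = $605.32

$605.32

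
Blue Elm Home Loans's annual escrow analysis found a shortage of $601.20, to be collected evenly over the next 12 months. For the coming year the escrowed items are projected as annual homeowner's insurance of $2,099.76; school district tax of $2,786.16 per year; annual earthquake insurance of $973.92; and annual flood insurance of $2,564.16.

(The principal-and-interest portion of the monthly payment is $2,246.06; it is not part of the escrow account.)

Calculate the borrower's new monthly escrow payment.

Homeowner's insurance = $2,099.76
School district tax = $2,786.16
Earthquake insurance = $973.92
Flood insurance = $2,564.16
Total per year = $8,424.00
Monthly = $8,424.00 / 12 = $702.00
Shortage spread = $601.20 ÷ 12 = $50.10/mo
Adjusted monthly = $702.00 + $50.10 = $752.10

$752.10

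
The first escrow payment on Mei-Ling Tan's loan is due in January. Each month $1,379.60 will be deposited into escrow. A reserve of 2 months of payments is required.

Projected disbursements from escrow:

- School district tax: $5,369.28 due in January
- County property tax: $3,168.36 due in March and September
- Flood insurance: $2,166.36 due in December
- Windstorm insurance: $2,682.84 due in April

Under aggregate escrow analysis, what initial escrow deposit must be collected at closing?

$8,461.28

Cushion = 2 × $1,379.60 = $2,759.20
Trial balance (start $0, +$1,379.60 each month, − disbursements):
  Jan: +$1,379.60 − $5,369.28 → -$3,989.68
  Feb: +$1,379.60 → -$2,610.08
  Mar: +$1,379.60 − $3,168.36 → -$4,398.84
  Apr: +$1,379.60 − $2,682.84 → -$5,702.08
  May: +$1,379.60 → -$4,322.48
  Jun: +$1,379.60 → -$2,942.88
  Jul: +$1,379.60 → -$1,563.28
  Aug: +$1,379.60 → -$183.68
  Sep: +$1,379.60 − $3,168.36 → -$1,972.44
  Oct: +$1,379.60 → -$592.84
  Nov: +$1,379.60 → $786.76
  Dec: +$1,379.60 − $2,166.36 → $0.00
Lowest trial balance = -$5,702.08 (Apr)
Initial deposit = cushion − low point = $2,759.20 − (-$5,702.08) = $8,461.28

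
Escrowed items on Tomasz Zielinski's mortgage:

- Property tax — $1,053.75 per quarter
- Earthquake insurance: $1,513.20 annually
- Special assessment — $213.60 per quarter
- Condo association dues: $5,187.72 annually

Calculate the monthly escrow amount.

$980.86

Property tax = $1,053.75 × 4 = $4,215.00
Earthquake insurance = $1,513.20
Special assessment = $213.60 × 4 = $854.40
Condo association dues = $5,187.72
Total annual escrow = $4,215.00 + $1,513.20 + $854.40 + $5,187.72 = $11,770.32
Base monthly escrow = $11,770.32 / 12 = $980.86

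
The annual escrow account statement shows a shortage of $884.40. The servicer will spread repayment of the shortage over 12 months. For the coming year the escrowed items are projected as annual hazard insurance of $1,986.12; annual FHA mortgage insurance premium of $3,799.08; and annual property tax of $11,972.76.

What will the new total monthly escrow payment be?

$1,553.53

Hazard insurance: $1,986.12/yr
FHA mortgage insurance premium: $3,799.08/yr
Property tax: $11,972.76/yr
Total annual escrow = $1,986.12 + $3,799.08 + $11,972.76 = $17,757.96
Per month = $17,757.96 ÷ 12 = $1,479.83
Shortage per month = $884.40 ÷ 12 = $73.70
New monthly escrow = $1,479.83 + $73.70 = $1,553.53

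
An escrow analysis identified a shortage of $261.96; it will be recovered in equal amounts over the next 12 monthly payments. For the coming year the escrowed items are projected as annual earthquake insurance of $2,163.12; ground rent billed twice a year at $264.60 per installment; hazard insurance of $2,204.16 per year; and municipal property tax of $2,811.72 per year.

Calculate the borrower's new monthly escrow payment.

$664.18

Earthquake insurance = $2,163.12
Ground rent = $264.60 × 2 = $529.20
Hazard insurance = $2,204.16
Municipal property tax = $2,811.72
Annual escrow total = $7,708.20
Monthly = $7,708.20 / 12 = $642.35
Shortage spread = $261.96 ÷ 12 = $21.83/mo
Adjusted monthly = $642.35 + $21.83 = $664.18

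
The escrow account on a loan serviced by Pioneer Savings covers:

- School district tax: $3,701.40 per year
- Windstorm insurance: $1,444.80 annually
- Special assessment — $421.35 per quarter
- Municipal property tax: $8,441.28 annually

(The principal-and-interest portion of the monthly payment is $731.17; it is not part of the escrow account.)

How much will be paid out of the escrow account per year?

$15,272.88

School district tax: $3,701.40
Windstorm insurance: $1,444.80
Special assessment: $421.35 × 4 = $1,685.40
Municipal property tax: $8,441.28
Yearly total = $15,272.88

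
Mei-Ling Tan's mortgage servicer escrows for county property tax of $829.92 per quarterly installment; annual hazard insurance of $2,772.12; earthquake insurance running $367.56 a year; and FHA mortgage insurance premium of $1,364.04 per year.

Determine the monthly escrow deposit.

$651.95

County property tax: $829.92 × 4 = $3,319.68/yr
Hazard insurance: $2,772.12/yr
Earthquake insurance: $367.56/yr
FHA mortgage insurance premium: $1,364.04/yr
Total annual escrow = $3,319.68 + $2,772.12 + $367.56 + $1,364.04 = $7,823.40
Per month = $7,823.40 ÷ 12 = $651.95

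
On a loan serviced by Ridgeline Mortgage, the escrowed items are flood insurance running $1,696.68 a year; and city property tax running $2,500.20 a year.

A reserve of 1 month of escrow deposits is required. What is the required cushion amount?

$349.74

Flood insurance — $1,696.68
City property tax — $2,500.20
Annual escrow total = $1,696.68 + $2,500.20 = $4,196.88
Base monthly escrow = $4,196.88 / 12 = $349.74
Reserve = 1 × $349.74 = $349.74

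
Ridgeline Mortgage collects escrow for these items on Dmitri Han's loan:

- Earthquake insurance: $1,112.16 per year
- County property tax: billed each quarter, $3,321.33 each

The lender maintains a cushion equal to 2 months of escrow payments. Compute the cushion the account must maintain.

Earthquake insurance — $1,112.16 per year
County property tax — $3,321.33 × 4 = $13,285.32 per year
Combined annual = $14,397.48
Per month = $14,397.48 / 12 = $1,199.79
Required cushion = 2 × $1,199.79 = $2,399.58

$2,399.58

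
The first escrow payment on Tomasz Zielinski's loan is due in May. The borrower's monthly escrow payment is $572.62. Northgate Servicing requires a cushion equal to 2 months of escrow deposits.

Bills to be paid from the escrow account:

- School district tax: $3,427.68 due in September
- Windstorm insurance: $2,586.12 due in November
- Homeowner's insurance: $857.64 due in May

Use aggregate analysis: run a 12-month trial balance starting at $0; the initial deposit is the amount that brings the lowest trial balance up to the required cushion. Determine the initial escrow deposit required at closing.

$4,008.34

Cushion = 2 × $572.62 = $1,145.24
Trial balance (start $0, +$572.62 each month, − disbursements):
  May: +$572.62 − $857.64 → -$285.02
  Jun: +$572.62 → $287.60
  Jul: +$572.62 → $860.22
  Aug: +$572.62 → $1,432.84
  Sep: +$572.62 − $3,427.68 → -$1,422.22
  Oct: +$572.62 → -$849.60
  Nov: +$572.62 − $2,586.12 → -$2,863.10
  Dec: +$572.62 → -$2,290.48
  Jan: +$572.62 → -$1,717.86
  Feb: +$572.62 → -$1,145.24
  Mar: +$572.62 → -$572.62
  Apr: +$572.62 → $0.00
Lowest trial balance = -$2,863.10 (Nov)
Initial deposit = cushion − low point = $1,145.24 − (-$2,863.10) = $4,008.34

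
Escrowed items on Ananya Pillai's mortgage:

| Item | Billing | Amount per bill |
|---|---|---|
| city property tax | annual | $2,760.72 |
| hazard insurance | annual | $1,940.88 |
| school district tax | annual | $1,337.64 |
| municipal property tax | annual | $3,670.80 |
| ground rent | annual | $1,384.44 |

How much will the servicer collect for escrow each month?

City property tax: $2,760.72 annually
Hazard insurance: $1,940.88 annually
School district tax: $1,337.64 annually
Municipal property tax: $3,670.80 annually
Ground rent: $1,384.44 annually
Combined annual = $2,760.72 + $1,940.88 + $1,337.64 + $3,670.80 + $1,384.44 = $11,094.48
Per month = $11,094.48 / 12 = $924.54

$924.54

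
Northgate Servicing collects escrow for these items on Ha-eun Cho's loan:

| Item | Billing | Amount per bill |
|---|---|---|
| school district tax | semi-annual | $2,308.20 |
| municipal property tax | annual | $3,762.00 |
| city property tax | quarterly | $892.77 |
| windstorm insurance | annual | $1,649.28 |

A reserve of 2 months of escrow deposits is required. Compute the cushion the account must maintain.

School district tax = $2,308.20 × 2 = $4,616.40 annually
Municipal property tax = $3,762.00 annually
City property tax = $892.77 × 4 = $3,571.08 annually
Windstorm insurance = $1,649.28 annually
Combined annual = $13,598.76
Base monthly escrow = $13,598.76 / 12 = $1,133.23
Reserve = 2 × $1,133.23 = $2,266.46

$2,266.46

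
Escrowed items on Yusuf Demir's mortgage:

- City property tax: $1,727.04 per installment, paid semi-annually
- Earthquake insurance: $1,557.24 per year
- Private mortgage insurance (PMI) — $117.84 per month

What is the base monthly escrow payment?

City property tax — $1,727.04 × 2 = $3,454.08
Earthquake insurance — $1,557.24
Private mortgage insurance (PMI) — $117.84 × 12 = $1,414.08
Annual escrow total = $6,425.40
Base monthly escrow = $6,425.40 ÷ 12 = $535.45

$535.45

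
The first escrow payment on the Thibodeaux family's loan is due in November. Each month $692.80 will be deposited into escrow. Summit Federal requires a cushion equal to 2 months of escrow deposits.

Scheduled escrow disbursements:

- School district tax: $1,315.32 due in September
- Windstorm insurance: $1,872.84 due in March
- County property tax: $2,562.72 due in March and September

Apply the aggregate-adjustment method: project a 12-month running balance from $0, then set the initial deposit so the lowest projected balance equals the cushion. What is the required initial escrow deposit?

Cushion = 2 × $692.80 = $1,385.60
Trial balance (start $0, +$692.80 each month, − disbursements):
  Nov: +$692.80 → $692.80
  Dec: +$692.80 → $1,385.60
  Jan: +$692.80 → $2,078.40
  Feb: +$692.80 → $2,771.20
  Mar: +$692.80 − $4,435.56 → -$971.56
  Apr: +$692.80 → -$278.76
  May: +$692.80 → $414.04
  Jun: +$692.80 → $1,106.84
  Jul: +$692.80 → $1,799.64
  Aug: +$692.80 → $2,492.44
  Sep: +$692.80 − $3,878.04 → -$692.80
  Oct: +$692.80 → $0.00
Lowest trial balance = -$971.56 (Mar)
Initial deposit = cushion − low point = $1,385.60 − (-$971.56) = $2,357.16

$2,357.16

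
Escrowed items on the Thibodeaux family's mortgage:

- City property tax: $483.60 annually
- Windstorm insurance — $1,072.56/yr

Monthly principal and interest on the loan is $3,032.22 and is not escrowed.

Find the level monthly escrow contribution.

City property tax = $483.60/yr
Windstorm insurance = $1,072.56/yr
Yearly total = $483.60 + $1,072.56 = $1,556.16
Monthly escrow = $1,556.16 ÷ 12 = $129.68

$129.68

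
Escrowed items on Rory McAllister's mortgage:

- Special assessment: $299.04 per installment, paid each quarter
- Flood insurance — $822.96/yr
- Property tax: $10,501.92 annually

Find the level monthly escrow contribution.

$1,043.42

Special assessment: $299.04 × 4 = $1,196.16 annually
Flood insurance: $822.96 annually
Property tax: $10,501.92 annually
Yearly total = $12,521.04
Monthly = $12,521.04 ÷ 12 = $1,043.42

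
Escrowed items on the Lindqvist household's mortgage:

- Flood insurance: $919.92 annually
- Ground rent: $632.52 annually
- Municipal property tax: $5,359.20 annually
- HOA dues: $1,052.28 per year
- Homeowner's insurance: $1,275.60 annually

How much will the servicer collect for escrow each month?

Flood insurance: $919.92
Ground rent: $632.52
Municipal property tax: $5,359.20
HOA dues: $1,052.28
Homeowner's insurance: $1,275.60
Total per year = $919.92 + $632.52 + $5,359.20 + $1,052.28 + $1,275.60 = $9,239.52
Monthly = $9,239.52 ÷ 12 = $769.96

$769.96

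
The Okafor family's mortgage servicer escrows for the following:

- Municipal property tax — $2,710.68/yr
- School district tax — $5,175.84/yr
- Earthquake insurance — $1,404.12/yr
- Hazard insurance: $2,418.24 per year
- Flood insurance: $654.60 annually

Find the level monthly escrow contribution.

Municipal property tax — $2,710.68
School district tax — $5,175.84
Earthquake insurance — $1,404.12
Hazard insurance — $2,418.24
Flood insurance — $654.60
Total per year = $2,710.68 + $5,175.84 + $1,404.12 + $2,418.24 + $654.60 = $12,363.48
Monthly escrow = $12,363.48 ÷ 12 = $1,030.29

$1,030.29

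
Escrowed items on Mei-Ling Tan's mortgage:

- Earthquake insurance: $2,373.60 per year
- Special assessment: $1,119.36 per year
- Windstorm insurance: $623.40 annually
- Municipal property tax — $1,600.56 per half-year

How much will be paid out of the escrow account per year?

Earthquake insurance = $2,373.60/yr
Special assessment = $1,119.36/yr
Windstorm insurance = $623.40/yr
Municipal property tax = $1,600.56 × 2 = $3,201.12/yr
Annual escrow total = $2,373.60 + $1,119.36 + $623.40 + $3,201.12 = $7,317.48

$7,317.48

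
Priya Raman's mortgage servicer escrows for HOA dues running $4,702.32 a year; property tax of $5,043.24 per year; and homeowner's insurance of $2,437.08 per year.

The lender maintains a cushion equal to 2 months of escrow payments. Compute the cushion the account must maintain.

HOA dues: $4,702.32
Property tax: $5,043.24
Homeowner's insurance: $2,437.08
Total per year = $12,182.64
Per month = $12,182.64 / 12 = $1,015.22
Reserve = 2 × $1,015.22 = $2,030.44

$2,030.44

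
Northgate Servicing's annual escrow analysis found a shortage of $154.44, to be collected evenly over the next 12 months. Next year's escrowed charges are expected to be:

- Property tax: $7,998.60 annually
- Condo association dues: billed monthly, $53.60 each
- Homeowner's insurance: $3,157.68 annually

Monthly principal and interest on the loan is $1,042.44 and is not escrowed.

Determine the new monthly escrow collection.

$996.16

Property tax — $7,998.60/yr
Condo association dues — $53.60 × 12 = $643.20/yr
Homeowner's insurance — $3,157.68/yr
Yearly total = $7,998.60 + $643.20 + $3,157.68 = $11,799.48
Monthly = $11,799.48 / 12 = $983.29
Shortage spread = $154.44 ÷ 12 = $12.87/mo
Adjusted monthly = $983.29 + $12.87 = $996.16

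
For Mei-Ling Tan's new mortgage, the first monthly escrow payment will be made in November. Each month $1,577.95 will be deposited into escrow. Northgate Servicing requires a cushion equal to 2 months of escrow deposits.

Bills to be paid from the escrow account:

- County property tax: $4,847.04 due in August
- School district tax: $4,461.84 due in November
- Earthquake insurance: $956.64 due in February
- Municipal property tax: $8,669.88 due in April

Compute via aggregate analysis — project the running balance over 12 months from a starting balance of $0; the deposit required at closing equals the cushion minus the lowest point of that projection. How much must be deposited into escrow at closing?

Cushion = 2 × $1,577.95 = $3,155.90
Trial balance (start $0, +$1,577.95 each month, − disbursements):
  Nov: +$1,577.95 − $4,461.84 → -$2,883.89
  Dec: +$1,577.95 → -$1,305.94
  Jan: +$1,577.95 → $272.01
  Feb: +$1,577.95 − $956.64 → $893.32
  Mar: +$1,577.95 → $2,471.27
  Apr: +$1,577.95 − $8,669.88 → -$4,620.66
  May: +$1,577.95 → -$3,042.71
  Jun: +$1,577.95 → -$1,464.76
  Jul: +$1,577.95 → $113.19
  Aug: +$1,577.95 − $4,847.04 → -$3,155.90
  Sep: +$1,577.95 → -$1,577.95
  Oct: +$1,577.95 → $0.00
Lowest trial balance = -$4,620.66 (Apr)
Initial deposit = cushion − low point = $3,155.90 − (-$4,620.66) = $7,776.56

$7,776.56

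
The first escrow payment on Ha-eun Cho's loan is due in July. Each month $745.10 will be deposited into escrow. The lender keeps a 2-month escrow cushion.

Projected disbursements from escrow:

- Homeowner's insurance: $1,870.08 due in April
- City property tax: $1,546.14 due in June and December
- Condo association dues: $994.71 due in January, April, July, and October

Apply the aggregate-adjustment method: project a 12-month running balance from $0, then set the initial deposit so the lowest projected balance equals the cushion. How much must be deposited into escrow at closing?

Cushion = 2 × $745.10 = $1,490.20
Trial balance (start $0, +$745.10 each month, − disbursements):
  Jul: +$745.10 − $994.71 → -$249.61
  Aug: +$745.10 → $495.49
  Sep: +$745.10 → $1,240.59
  Oct: +$745.10 − $994.71 → $990.98
  Nov: +$745.10 → $1,736.08
  Dec: +$745.10 − $1,546.14 → $935.04
  Jan: +$745.10 − $994.71 → $685.43
  Feb: +$745.10 → $1,430.53
  Mar: +$745.10 → $2,175.63
  Apr: +$745.10 − $2,864.79 → $55.94
  May: +$745.10 → $801.04
  Jun: +$745.10 − $1,546.14 → $0.00
Lowest trial balance = -$249.61 (Jul)
Initial deposit = cushion − low point = $1,490.20 − (-$249.61) = $1,739.81

$1,739.81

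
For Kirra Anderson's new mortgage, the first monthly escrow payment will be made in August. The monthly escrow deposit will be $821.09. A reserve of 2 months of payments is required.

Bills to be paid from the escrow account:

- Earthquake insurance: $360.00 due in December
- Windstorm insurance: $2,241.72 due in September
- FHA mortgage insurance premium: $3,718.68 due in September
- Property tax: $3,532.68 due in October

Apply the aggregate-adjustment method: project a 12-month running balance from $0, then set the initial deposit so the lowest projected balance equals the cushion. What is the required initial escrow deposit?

$8,671.99

Cushion = 2 × $821.09 = $1,642.18
Trial balance (start $0, +$821.09 each month, − disbursements):
  Aug: +$821.09 → $821.09
  Sep: +$821.09 − $5,960.40 → -$4,318.22
  Oct: +$821.09 − $3,532.68 → -$7,029.81
  Nov: +$821.09 → -$6,208.72
  Dec: +$821.09 − $360.00 → -$5,747.63
  Jan: +$821.09 → -$4,926.54
  Feb: +$821.09 → -$4,105.45
  Mar: +$821.09 → -$3,284.36
  Apr: +$821.09 → -$2,463.27
  May: +$821.09 → -$1,642.18
  Jun: +$821.09 → -$821.09
  Jul: +$821.09 → $0.00
Lowest trial balance = -$7,029.81 (Oct)
Initial deposit = cushion − low point = $1,642.18 − (-$7,029.81) = $8,671.99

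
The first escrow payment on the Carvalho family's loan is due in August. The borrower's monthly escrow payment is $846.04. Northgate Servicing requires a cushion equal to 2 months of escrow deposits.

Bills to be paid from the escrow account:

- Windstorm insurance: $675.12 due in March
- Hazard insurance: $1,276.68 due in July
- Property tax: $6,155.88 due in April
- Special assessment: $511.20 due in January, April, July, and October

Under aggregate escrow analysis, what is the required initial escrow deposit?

Cushion = 2 × $846.04 = $1,692.08
Trial balance (start $0, +$846.04 each month, − disbursements):
  Aug: +$846.04 → $846.04
  Sep: +$846.04 → $1,692.08
  Oct: +$846.04 − $511.20 → $2,026.92
  Nov: +$846.04 → $2,872.96
  Dec: +$846.04 → $3,719.00
  Jan: +$846.04 − $511.20 → $4,053.84
  Feb: +$846.04 → $4,899.88
  Mar: +$846.04 − $675.12 → $5,070.80
  Apr: +$846.04 − $6,667.08 → -$750.24
  May: +$846.04 → $95.80
  Jun: +$846.04 → $941.84
  Jul: +$846.04 − $1,787.88 → $0.00
Lowest trial balance = -$750.24 (Apr)
Initial deposit = cushion − low point = $1,692.08 − (-$750.24) = $2,442.32

$2,442.32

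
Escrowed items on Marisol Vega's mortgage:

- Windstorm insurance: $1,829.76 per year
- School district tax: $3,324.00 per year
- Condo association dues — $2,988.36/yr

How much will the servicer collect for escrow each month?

Windstorm insurance — $1,829.76 per year
School district tax — $3,324.00 per year
Condo association dues — $2,988.36 per year
Total per year = $1,829.76 + $3,324.00 + $2,988.36 = $8,142.12
Base monthly escrow = $8,142.12 / 12 = $678.51

$678.51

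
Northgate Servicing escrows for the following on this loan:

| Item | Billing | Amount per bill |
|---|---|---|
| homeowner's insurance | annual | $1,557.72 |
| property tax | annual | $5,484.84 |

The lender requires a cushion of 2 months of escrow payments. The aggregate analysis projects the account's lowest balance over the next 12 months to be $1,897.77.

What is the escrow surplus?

$724.01

Homeowner's insurance = $1,557.72
Property tax = $5,484.84
Yearly total = $1,557.72 + $5,484.84 = $7,042.56
Monthly escrow = $7,042.56 ÷ 12 = $586.88
Required reserve = 2 × $586.88 = $1,173.76
Excess over cushion: $1,897.77 − $1,173.76 = $724.01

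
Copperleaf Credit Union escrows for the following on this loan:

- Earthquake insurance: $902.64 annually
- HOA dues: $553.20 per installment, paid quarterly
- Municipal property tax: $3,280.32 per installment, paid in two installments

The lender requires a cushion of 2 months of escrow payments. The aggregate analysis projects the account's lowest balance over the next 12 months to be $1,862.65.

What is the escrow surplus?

$249.97

Earthquake insurance: $902.64 per year
HOA dues: $553.20 × 4 = $2,212.80 per year
Municipal property tax: $3,280.32 × 2 = $6,560.64 per year
Total per year = $902.64 + $2,212.80 + $6,560.64 = $9,676.08
Per month = $9,676.08 / 12 = $806.34
Cushion = 2 × $806.34 = $1,612.68
Surplus = $1,862.65 − $1,612.68 = $249.97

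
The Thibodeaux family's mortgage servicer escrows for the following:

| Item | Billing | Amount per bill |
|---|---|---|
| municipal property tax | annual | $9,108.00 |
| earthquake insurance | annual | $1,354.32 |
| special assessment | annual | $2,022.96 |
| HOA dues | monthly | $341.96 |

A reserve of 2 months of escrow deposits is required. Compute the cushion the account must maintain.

$2,764.80

Municipal property tax = $9,108.00 annually
Earthquake insurance = $1,354.32 annually
Special assessment = $2,022.96 annually
HOA dues = $341.96 × 12 = $4,103.52 annually
Annual escrow total = $9,108.00 + $1,354.32 + $2,022.96 + $4,103.52 = $16,588.80
Base monthly escrow = $16,588.80 / 12 = $1,382.40
Required cushion = 2 × $1,382.40 = $2,764.80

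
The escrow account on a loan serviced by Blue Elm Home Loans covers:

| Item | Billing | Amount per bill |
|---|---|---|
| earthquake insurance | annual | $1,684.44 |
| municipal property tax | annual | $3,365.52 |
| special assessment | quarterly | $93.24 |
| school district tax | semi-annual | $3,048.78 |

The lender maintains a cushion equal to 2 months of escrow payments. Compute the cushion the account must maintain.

$1,920.08

Earthquake insurance: $1,684.44 per year
Municipal property tax: $3,365.52 per year
Special assessment: $93.24 × 4 = $372.96 per year
School district tax: $3,048.78 × 2 = $6,097.56 per year
Combined annual = $11,520.48
Per month = $11,520.48 ÷ 12 = $960.04
Cushion = 2 × $960.04 = $1,920.08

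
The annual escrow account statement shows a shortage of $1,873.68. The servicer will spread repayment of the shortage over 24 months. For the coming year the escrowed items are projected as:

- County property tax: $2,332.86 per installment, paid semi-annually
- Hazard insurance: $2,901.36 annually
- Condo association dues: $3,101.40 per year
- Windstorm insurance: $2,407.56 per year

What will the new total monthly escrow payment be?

County property tax = $2,332.86 × 2 = $4,665.72
Hazard insurance = $2,901.36
Condo association dues = $3,101.40
Windstorm insurance = $2,407.56
Annual escrow total = $4,665.72 + $2,901.36 + $3,101.40 + $2,407.56 = $13,076.04
Base monthly escrow = $13,076.04 ÷ 12 = $1,089.67
Monthly shortage recovery: $1,873.68 ÷ 24 = $78.07
New monthly escrow = $1,089.67 + $78.07 = $1,167.74

$1,167.74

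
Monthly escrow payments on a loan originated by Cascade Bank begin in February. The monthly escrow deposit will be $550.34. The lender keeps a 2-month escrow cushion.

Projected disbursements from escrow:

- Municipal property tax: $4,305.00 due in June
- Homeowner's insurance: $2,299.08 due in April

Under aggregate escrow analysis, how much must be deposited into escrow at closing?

Cushion = 2 × $550.34 = $1,100.68
Trial balance (start $0, +$550.34 each month, − disbursements):
  Feb: +$550.34 → $550.34
  Mar: +$550.34 → $1,100.68
  Apr: +$550.34 − $2,299.08 → -$648.06
  May: +$550.34 → -$97.72
  Jun: +$550.34 − $4,305.00 → -$3,852.38
  Jul: +$550.34 → -$3,302.04
  Aug: +$550.34 → -$2,751.70
  Sep: +$550.34 → -$2,201.36
  Oct: +$550.34 → -$1,651.02
  Nov: +$550.34 → -$1,100.68
  Dec: +$550.34 → -$550.34
  Jan: +$550.34 → $0.00
Lowest trial balance = -$3,852.38 (Jun)
Initial deposit = cushion − low point = $1,100.68 − (-$3,852.38) = $4,953.06

$4,953.06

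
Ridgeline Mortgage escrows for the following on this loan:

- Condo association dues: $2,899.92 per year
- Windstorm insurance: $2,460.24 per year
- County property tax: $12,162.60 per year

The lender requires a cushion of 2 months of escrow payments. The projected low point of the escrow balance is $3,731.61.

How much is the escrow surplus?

$811.15

Condo association dues — $2,899.92/yr
Windstorm insurance — $2,460.24/yr
County property tax — $12,162.60/yr
Combined annual = $2,899.92 + $2,460.24 + $12,162.60 = $17,522.76
Monthly escrow = $17,522.76 / 12 = $1,460.23
Required cushion = 2 × $1,460.23 = $2,920.46
Excess over cushion: $3,731.61 − $2,920.46 = $811.15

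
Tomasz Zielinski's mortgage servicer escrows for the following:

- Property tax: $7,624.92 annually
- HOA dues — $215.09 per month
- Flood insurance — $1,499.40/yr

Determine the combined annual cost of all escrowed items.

$11,705.40

Property tax = $7,624.92 annually
HOA dues = $215.09 × 12 = $2,581.08 annually
Flood insurance = $1,499.40 annually
Annual escrow total = $7,624.92 + $2,581.08 + $1,499.40 = $11,705.40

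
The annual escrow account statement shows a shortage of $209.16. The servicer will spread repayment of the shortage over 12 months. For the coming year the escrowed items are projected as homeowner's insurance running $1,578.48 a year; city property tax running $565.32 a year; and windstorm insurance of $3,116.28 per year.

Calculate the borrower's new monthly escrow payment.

Homeowner's insurance — $1,578.48
City property tax — $565.32
Windstorm insurance — $3,116.28
Total annual escrow = $1,578.48 + $565.32 + $3,116.28 = $5,260.08
Monthly escrow = $5,260.08 ÷ 12 = $438.34
Shortage spread = $209.16 ÷ 12 = $17.43/mo
New monthly escrow = $438.34 + $17.43 = $455.77

$455.77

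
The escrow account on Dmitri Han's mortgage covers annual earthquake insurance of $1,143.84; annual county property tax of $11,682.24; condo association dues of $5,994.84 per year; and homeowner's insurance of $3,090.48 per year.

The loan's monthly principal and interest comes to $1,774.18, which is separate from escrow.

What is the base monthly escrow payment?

$1,825.95

Earthquake insurance — $1,143.84/yr
County property tax — $11,682.24/yr
Condo association dues — $5,994.84/yr
Homeowner's insurance — $3,090.48/yr
Annual escrow total = $1,143.84 + $11,682.24 + $5,994.84 + $3,090.48 = $21,911.40
Monthly = $21,911.40 / 12 = $1,825.95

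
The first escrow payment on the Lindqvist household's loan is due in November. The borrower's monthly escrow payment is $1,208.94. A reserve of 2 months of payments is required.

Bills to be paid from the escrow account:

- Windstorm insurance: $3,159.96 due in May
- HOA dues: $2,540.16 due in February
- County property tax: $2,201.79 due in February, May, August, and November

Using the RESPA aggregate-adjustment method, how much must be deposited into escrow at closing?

$6,260.79

Cushion = 2 × $1,208.94 = $2,417.88
Trial balance (start $0, +$1,208.94 each month, − disbursements):
  Nov: +$1,208.94 − $2,201.79 → -$992.85
  Dec: +$1,208.94 → $216.09
  Jan: +$1,208.94 → $1,425.03
  Feb: +$1,208.94 − $4,741.95 → -$2,107.98
  Mar: +$1,208.94 → -$899.04
  Apr: +$1,208.94 → $309.90
  May: +$1,208.94 − $5,361.75 → -$3,842.91
  Jun: +$1,208.94 → -$2,633.97
  Jul: +$1,208.94 → -$1,425.03
  Aug: +$1,208.94 − $2,201.79 → -$2,417.88
  Sep: +$1,208.94 → -$1,208.94
  Oct: +$1,208.94 → $0.00
Lowest trial balance = -$3,842.91 (May)
Initial deposit = cushion − low point = $2,417.88 − (-$3,842.91) = $6,260.79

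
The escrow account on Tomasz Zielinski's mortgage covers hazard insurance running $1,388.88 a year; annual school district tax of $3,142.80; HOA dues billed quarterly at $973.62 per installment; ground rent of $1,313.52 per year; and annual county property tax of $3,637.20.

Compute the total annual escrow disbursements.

Hazard insurance — $1,388.88 annually
School district tax — $3,142.80 annually
HOA dues — $973.62 × 4 = $3,894.48 annually
Ground rent — $1,313.52 annually
County property tax — $3,637.20 annually
Yearly total = $1,388.88 + $3,142.80 + $3,894.48 + $1,313.52 + $3,637.20 = $13,376.88

$13,376.88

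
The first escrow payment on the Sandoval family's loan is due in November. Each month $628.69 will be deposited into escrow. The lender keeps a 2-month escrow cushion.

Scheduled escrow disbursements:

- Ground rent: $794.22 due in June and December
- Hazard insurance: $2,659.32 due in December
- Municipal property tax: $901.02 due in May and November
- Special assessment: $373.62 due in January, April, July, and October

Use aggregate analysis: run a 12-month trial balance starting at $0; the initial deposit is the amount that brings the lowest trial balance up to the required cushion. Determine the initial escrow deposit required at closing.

$4,354.56

Cushion = 2 × $628.69 = $1,257.38
Trial balance (start $0, +$628.69 each month, − disbursements):
  Nov: +$628.69 − $901.02 → -$272.33
  Dec: +$628.69 − $3,453.54 → -$3,097.18
  Jan: +$628.69 − $373.62 → -$2,842.11
  Feb: +$628.69 → -$2,213.42
  Mar: +$628.69 → -$1,584.73
  Apr: +$628.69 − $373.62 → -$1,329.66
  May: +$628.69 − $901.02 → -$1,601.99
  Jun: +$628.69 − $794.22 → -$1,767.52
  Jul: +$628.69 − $373.62 → -$1,512.45
  Aug: +$628.69 → -$883.76
  Sep: +$628.69 → -$255.07
  Oct: +$628.69 − $373.62 → $0.00
Lowest trial balance = -$3,097.18 (Dec)
Initial deposit = cushion − low point = $1,257.38 − (-$3,097.18) = $4,354.56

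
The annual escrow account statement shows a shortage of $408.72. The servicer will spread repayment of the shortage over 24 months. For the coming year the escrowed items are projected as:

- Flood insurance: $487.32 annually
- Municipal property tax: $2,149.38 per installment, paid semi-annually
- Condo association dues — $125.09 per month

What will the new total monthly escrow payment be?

Flood insurance: $487.32 per year
Municipal property tax: $2,149.38 × 2 = $4,298.76 per year
Condo association dues: $125.09 × 12 = $1,501.08 per year
Total per year = $6,287.16
Per month = $6,287.16 / 12 = $523.93
Monthly shortage recovery: $408.72 ÷ 24 = $17.03
Adjusted monthly = $523.93 + $17.03 = $540.96

$540.96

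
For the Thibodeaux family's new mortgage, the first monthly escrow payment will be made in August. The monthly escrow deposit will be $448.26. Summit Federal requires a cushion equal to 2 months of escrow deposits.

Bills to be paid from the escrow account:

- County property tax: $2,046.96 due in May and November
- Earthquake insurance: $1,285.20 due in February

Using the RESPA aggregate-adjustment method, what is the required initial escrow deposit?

Cushion = 2 × $448.26 = $896.52
Trial balance (start $0, +$448.26 each month, − disbursements):
  Aug: +$448.26 → $448.26
  Sep: +$448.26 → $896.52
  Oct: +$448.26 → $1,344.78
  Nov: +$448.26 − $2,046.96 → -$253.92
  Dec: +$448.26 → $194.34
  Jan: +$448.26 → $642.60
  Feb: +$448.26 − $1,285.20 → -$194.34
  Mar: +$448.26 → $253.92
  Apr: +$448.26 → $702.18
  May: +$448.26 − $2,046.96 → -$896.52
  Jun: +$448.26 → -$448.26
  Jul: +$448.26 → $0.00
Lowest trial balance = -$896.52 (May)
Initial deposit = cushion − low point = $896.52 − (-$896.52) = $1,793.04

$1,793.04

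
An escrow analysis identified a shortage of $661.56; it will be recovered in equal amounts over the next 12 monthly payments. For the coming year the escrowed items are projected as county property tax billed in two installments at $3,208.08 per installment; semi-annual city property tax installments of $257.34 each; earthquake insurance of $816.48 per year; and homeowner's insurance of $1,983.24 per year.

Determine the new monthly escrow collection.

County property tax — $3,208.08 × 2 = $6,416.16
City property tax — $257.34 × 2 = $514.68
Earthquake insurance — $816.48
Homeowner's insurance — $1,983.24
Total per year = $6,416.16 + $514.68 + $816.48 + $1,983.24 = $9,730.56
Monthly escrow = $9,730.56 / 12 = $810.88
Shortage spread = $661.56 ÷ 12 = $55.13/mo
New monthly escrow = $810.88 + $55.13 = $866.01

$866.01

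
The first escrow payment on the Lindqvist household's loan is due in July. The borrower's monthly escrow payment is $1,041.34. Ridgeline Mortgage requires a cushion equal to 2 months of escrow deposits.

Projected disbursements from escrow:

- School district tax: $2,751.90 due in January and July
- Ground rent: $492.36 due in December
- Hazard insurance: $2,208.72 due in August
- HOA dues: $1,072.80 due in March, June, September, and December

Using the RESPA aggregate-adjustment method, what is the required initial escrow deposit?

$5,143.78

Cushion = 2 × $1,041.34 = $2,082.68
Trial balance (start $0, +$1,041.34 each month, − disbursements):
  Jul: +$1,041.34 − $2,751.90 → -$1,710.56
  Aug: +$1,041.34 − $2,208.72 → -$2,877.94
  Sep: +$1,041.34 − $1,072.80 → -$2,909.40
  Oct: +$1,041.34 → -$1,868.06
  Nov: +$1,041.34 → -$826.72
  Dec: +$1,041.34 − $1,565.16 → -$1,350.54
  Jan: +$1,041.34 − $2,751.90 → -$3,061.10
  Feb: +$1,041.34 → -$2,019.76
  Mar: +$1,041.34 − $1,072.80 → -$2,051.22
  Apr: +$1,041.34 → -$1,009.88
  May: +$1,041.34 → $31.46
  Jun: +$1,041.34 − $1,072.80 → $0.00
Lowest trial balance = -$3,061.10 (Jan)
Initial deposit = cushion − low point = $2,082.68 − (-$3,061.10) = $5,143.78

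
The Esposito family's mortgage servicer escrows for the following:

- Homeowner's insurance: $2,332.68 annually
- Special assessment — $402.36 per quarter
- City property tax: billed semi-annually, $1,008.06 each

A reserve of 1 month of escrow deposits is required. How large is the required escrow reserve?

Homeowner's insurance — $2,332.68/yr
Special assessment — $402.36 × 4 = $1,609.44/yr
City property tax — $1,008.06 × 2 = $2,016.12/yr
Combined annual = $2,332.68 + $1,609.44 + $2,016.12 = $5,958.24
Monthly = $5,958.24 / 12 = $496.52
Reserve = 1 × $496.52 = $496.52

$496.52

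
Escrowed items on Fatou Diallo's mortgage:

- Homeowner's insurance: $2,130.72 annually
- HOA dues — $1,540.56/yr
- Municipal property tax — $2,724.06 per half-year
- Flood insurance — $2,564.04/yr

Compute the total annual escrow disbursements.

$11,683.44

Homeowner's insurance: $2,130.72/yr
HOA dues: $1,540.56/yr
Municipal property tax: $2,724.06 × 2 = $5,448.12/yr
Flood insurance: $2,564.04/yr
Annual escrow total = $11,683.44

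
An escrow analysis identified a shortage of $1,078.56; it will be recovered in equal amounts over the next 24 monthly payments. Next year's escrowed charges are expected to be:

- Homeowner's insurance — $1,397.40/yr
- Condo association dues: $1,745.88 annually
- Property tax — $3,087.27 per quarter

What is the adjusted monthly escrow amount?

Homeowner's insurance = $1,397.40 per year
Condo association dues = $1,745.88 per year
Property tax = $3,087.27 × 4 = $12,349.08 per year
Yearly total = $1,397.40 + $1,745.88 + $12,349.08 = $15,492.36
Per month = $15,492.36 ÷ 12 = $1,291.03
Shortage per month = $1,078.56 / 24 = $44.94
Adjusted monthly = $1,291.03 + $44.94 = $1,335.97

$1,335.97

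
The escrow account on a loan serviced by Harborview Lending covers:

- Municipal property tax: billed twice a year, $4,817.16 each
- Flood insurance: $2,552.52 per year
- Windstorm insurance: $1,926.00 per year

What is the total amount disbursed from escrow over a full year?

$14,112.84

Municipal property tax — $4,817.16 × 2 = $9,634.32
Flood insurance — $2,552.52
Windstorm insurance — $1,926.00
Annual escrow total = $14,112.84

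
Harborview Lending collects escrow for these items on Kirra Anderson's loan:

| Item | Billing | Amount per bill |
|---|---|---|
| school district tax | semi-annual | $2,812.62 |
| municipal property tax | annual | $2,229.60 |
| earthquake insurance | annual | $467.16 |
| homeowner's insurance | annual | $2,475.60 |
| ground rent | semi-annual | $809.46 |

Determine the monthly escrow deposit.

$1,034.71

School district tax — $2,812.62 × 2 = $5,625.24
Municipal property tax — $2,229.60
Earthquake insurance — $467.16
Homeowner's insurance — $2,475.60
Ground rent — $809.46 × 2 = $1,618.92
Total per year = $5,625.24 + $2,229.60 + $467.16 + $2,475.60 + $1,618.92 = $12,416.52
Base monthly escrow = $12,416.52 / 12 = $1,034.71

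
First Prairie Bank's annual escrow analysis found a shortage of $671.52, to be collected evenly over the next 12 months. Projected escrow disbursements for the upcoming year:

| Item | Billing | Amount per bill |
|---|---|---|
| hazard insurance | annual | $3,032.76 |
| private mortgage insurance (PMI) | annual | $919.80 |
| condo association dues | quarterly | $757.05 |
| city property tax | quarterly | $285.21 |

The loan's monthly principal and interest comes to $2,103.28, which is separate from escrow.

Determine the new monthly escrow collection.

Hazard insurance: $3,032.76 annually
Private mortgage insurance (PMI): $919.80 annually
Condo association dues: $757.05 × 4 = $3,028.20 annually
City property tax: $285.21 × 4 = $1,140.84 annually
Yearly total = $8,121.60
Monthly = $8,121.60 ÷ 12 = $676.80
Shortage per month = $671.52 / 12 = $55.96
Adjusted monthly = $676.80 + $55.96 = $732.76

$732.76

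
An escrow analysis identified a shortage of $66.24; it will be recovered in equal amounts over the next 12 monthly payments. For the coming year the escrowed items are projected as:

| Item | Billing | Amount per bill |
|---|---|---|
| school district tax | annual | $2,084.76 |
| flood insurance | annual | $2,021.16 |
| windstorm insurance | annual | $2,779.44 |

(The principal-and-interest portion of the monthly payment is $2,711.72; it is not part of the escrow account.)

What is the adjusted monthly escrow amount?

School district tax = $2,084.76 per year
Flood insurance = $2,021.16 per year
Windstorm insurance = $2,779.44 per year
Total per year = $2,084.76 + $2,021.16 + $2,779.44 = $6,885.36
Monthly escrow = $6,885.36 ÷ 12 = $573.78
Shortage spread = $66.24 / 12 = $5.52/mo
New monthly escrow = $573.78 + $5.52 = $579.30

$579.30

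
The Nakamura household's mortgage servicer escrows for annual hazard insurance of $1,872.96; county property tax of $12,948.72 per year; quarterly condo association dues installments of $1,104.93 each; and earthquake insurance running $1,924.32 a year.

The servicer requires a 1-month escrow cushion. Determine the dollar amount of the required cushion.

Hazard insurance — $1,872.96
County property tax — $12,948.72
Condo association dues — $1,104.93 × 4 = $4,419.72
Earthquake insurance — $1,924.32
Total annual escrow = $21,165.72
Monthly = $21,165.72 ÷ 12 = $1,763.81
Cushion = 1 × $1,763.81 = $1,763.81

$1,763.81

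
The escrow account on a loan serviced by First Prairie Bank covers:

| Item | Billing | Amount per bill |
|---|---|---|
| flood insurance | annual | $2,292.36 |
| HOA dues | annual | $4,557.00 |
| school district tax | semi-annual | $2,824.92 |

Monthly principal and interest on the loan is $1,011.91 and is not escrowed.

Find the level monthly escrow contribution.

$1,041.60

Flood insurance: $2,292.36/yr
HOA dues: $4,557.00/yr
School district tax: $2,824.92 × 2 = $5,649.84/yr
Total annual escrow = $12,499.20
Monthly = $12,499.20 / 12 = $1,041.60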